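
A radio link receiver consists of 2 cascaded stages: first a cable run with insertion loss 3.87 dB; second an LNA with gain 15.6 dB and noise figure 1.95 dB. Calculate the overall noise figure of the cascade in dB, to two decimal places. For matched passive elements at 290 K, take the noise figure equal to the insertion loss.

Convert to linear (a loss of L dB is a gain of −L dB): F_i = 10^(NF_i/10), G_i = 10^(G_i,dB/10)
  Stage 1: F_1 = 10^(3.87/10) = 2.438, G_1 = 10^(−3.87/10) = 0.4102
  Stage 2: F_2 = 10^(1.95/10) = 1.567, G_2 = 10^(15.6/10) = 36.31
Friis cascade:
  F = 2.438 + (1.567 − 1)/0.4102 = 3.819
NF = 10 log₁₀(3.819) = 5.82 dB

5.82 dB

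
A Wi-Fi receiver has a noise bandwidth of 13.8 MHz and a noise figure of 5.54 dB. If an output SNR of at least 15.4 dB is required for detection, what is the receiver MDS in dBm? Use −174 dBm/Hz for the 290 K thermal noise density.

−81.7 dBm

Sensitivity = −174 + 10 log₁₀(B) + NF + SNR_min
= −174 + 71.4 + 5.54 + 15.4
= −81.66 dBm → −81.7 dBm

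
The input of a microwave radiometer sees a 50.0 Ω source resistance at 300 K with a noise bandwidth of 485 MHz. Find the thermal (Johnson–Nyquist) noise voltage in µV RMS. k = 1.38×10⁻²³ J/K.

20.0 µV

V_n = √(4kTRB)
4kTRB = 4 × 1.38×10⁻²³ × 300 × 5.00×10¹ × 4.85×10⁸ = 4.02×10⁻¹⁰ V²
V_n = √(4.02×10⁻¹⁰) = 2.00×10⁻⁵ V = 20.0 µV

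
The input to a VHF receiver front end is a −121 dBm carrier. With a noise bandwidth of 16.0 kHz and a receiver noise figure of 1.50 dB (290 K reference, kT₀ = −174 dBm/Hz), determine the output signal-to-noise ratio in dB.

Noise floor: N = −174 + 10 log₁₀(B) + NF
10 log₁₀(1.60×10⁴) = 42.04 dB
N = −174 + 42.04 + 1.50 = −130.46 dBm
SNR = P_sig − N = −121 − (−130.46) = 9.46 dB → 9.5 dB

9.5 dB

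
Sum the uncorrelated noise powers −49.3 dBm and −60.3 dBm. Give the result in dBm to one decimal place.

Convert to linear, add, convert back:
P₁ = 1.17×10⁻⁸ W, P₂ = 9.33×10⁻¹⁰ W
P_tot = 1.27×10⁻⁸ W → 10 log₁₀(P_tot / 10⁻³) = −49.0 dBm

−49.0 dBm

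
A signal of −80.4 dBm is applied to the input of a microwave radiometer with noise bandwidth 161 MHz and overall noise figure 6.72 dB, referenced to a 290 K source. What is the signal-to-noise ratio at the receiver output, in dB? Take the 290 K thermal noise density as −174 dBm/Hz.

4.8 dB

Noise floor: N = −174 + 10 log₁₀(B) + NF
10 log₁₀(1.61×10⁸) = 82.07 dB
N = −174 + 82.07 + 6.72 = −85.21 dBm
SNR = P_sig − N = −80.4 − (−85.21) = 4.81 dB → 4.8 dB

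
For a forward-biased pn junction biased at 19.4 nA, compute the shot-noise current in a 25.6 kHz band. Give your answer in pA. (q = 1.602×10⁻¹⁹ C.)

I_n = √(2qI·B)
2qI·B = 2 × 1.602×10⁻¹⁹ × 1.94×10⁻⁸ × 2.56×10⁴ = 1.59×10⁻²² A²
I_n = √(1.59×10⁻²²) = 1.26×10⁻¹¹ A = 12.6 pA

12.6 pA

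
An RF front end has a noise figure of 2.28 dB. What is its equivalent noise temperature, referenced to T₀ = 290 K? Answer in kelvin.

200 K

F = 10^(2.28/10) = 1.69044
T_e = (F − 1)·T₀ = (1.69044 − 1) × 290 = 200 K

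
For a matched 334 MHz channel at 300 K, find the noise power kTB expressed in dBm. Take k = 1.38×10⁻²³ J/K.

P_n = kTB = 1.38×10⁻²³ × 300 × 3.34×10⁸ = 1.38×10⁻¹² W
In dBm: 10 log₁₀(1.38×10⁻¹² / 10⁻³) = −88.6 dBm

−88.6 dBm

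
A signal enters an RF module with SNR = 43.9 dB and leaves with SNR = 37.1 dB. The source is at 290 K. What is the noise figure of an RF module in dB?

6.8 dB

NF (dB) = SNR_in(dB) − SNR_out(dB) when the source is at T₀
NF = 43.9 − 37.1 = 6.8 dB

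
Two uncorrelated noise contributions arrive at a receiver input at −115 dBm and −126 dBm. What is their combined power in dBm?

Convert to linear, add, convert back:
P₁ = 3.16×10⁻¹⁵ W, P₂ = 2.51×10⁻¹⁶ W
P_tot = 3.41×10⁻¹⁵ W → 10 log₁₀(P_tot / 10⁻³) = −114.7 dBm

−114.7 dBm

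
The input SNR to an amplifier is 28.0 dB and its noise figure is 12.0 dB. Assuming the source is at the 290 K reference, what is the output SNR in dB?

16.0 dB

By definition F = SNR_in/SNR_out, so in dB: SNR_out = SNR_in − NF
SNR_out = 28.0 − 12.0 = 16.0 dB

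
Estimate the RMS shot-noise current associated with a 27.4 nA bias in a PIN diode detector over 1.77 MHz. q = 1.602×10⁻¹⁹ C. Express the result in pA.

I_n = √(2qI·B)
2qI·B = 2 × 1.602×10⁻¹⁹ × 2.74×10⁻⁸ × 1.77×10⁶ = 1.55×10⁻²⁰ A²
I_n = √(1.55×10⁻²⁰) = 1.25×10⁻¹⁰ A = 125 pA

125 pA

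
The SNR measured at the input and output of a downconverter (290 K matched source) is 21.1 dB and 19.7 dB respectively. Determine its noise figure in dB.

1.4 dB

NF (dB) = SNR_in(dB) − SNR_out(dB) when the source is at T₀
NF = 21.1 − 19.7 = 1.4 dB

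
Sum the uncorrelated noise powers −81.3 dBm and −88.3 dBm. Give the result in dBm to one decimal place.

−80.5 dBm

Convert to linear, add, convert back:
P₁ = 7.41×10⁻¹² W, P₂ = 1.48×10⁻¹² W
P_tot = 8.89×10⁻¹² W → 10 log₁₀(P_tot / 10⁻³) = −80.5 dBm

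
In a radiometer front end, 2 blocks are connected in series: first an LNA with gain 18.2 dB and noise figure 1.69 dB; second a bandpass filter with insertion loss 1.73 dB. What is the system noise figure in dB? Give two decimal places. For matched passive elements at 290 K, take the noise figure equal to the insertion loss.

Convert to linear (a loss of L dB is a gain of −L dB): F_i = 10^(NF_i/10), G_i = 10^(G_i,dB/10)
  Stage 1: F_1 = 10^(1.69/10) = 1.476, G_1 = 10^(18.2/10) = 66.07
  Stage 2: F_2 = 10^(1.73/10) = 1.489, G_2 = 10^(−1.73/10) = 0.6714
Friis cascade:
  F = 1.476 + (1.489 − 1)/66.07 = 1.483
NF = 10 log₁₀(1.483) = 1.71 dB

1.71 dB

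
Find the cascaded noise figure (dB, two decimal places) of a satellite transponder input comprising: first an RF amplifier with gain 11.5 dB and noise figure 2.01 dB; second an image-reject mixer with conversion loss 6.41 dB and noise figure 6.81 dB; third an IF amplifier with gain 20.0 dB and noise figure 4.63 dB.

3.89 dB

Convert to linear (a loss of L dB is a gain of −L dB): F_i = 10^(NF_i/10), G_i = 10^(G_i,dB/10)
  Stage 1: F_1 = 10^(2.01/10) = 1.589, G_1 = 10^(11.5/10) = 14.13
  Stage 2: F_2 = 10^(6.81/10) = 4.797, G_2 = 10^(−6.41/10) = 0.2286
  Stage 3: F_3 = 10^(4.63/10) = 2.904, G_3 = 10^(20.0/10) = 100.0
Friis cascade:
  F = 1.589 + (4.797 − 1)/14.13 + (2.904 − 1)/3.228 = 2.447
NF = 10 log₁₀(2.447) = 3.89 dB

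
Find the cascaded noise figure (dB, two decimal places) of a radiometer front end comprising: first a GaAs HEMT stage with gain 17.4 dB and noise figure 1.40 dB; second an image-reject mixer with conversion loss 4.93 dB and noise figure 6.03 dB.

1.57 dB

Convert to linear (a loss of L dB is a gain of −L dB): F_i = 10^(NF_i/10), G_i = 10^(G_i,dB/10)
  Stage 1: F_1 = 10^(1.40/10) = 1.380, G_1 = 10^(17.4/10) = 54.95
  Stage 2: F_2 = 10^(6.03/10) = 4.009, G_2 = 10^(−4.93/10) = 0.3214
Friis cascade:
  F = 1.380 + (4.009 − 1)/54.95 = 1.435
NF = 10 log₁₀(1.435) = 1.57 dB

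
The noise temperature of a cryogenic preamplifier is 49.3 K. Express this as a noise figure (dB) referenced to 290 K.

F = 1 + T_e/T₀ = 1 + 49.3/290 = 1.17
NF = 10 log₁₀(1.17) = 0.682 dB

0.682 dB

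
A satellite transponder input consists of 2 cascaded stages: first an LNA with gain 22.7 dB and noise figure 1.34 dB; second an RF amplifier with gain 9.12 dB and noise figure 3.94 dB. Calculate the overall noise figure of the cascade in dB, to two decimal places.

1.37 dB

Convert to linear (a loss of L dB is a gain of −L dB): F_i = 10^(NF_i/10), G_i = 10^(G_i,dB/10)
  Stage 1: F_1 = 10^(1.34/10) = 1.361, G_1 = 10^(22.7/10) = 186.2
  Stage 2: F_2 = 10^(3.94/10) = 2.477, G_2 = 10^(9.12/10) = 8.166
Friis cascade:
  F = 1.361 + (2.477 − 1)/186.2 = 1.369
NF = 10 log₁₀(1.369) = 1.37 dB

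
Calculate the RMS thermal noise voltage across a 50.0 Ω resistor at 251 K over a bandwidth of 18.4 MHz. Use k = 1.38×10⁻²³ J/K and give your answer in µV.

3.57 µV

V_n = √(4kTRB)
4kTRB = 4 × 1.38×10⁻²³ × 251 × 5.00×10¹ × 1.84×10⁷ = 1.27×10⁻¹¹ V²
V_n = √(1.27×10⁻¹¹) = 3.57×10⁻⁶ V = 3.57 µV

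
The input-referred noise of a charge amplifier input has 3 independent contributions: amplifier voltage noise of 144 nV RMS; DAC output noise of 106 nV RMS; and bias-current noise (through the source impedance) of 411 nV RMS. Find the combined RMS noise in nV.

Uncorrelated sources add in power (mean-square): V_tot = √(ΣV_i²)
V_tot = √[(1.44×10⁻⁷)² + (1.06×10⁻⁷)² + (4.11×10⁻⁷)²] = 4.48×10⁻⁷ V = 448 nV

448 nV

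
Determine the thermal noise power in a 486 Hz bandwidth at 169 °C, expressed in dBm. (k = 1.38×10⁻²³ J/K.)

T = 169 °C + 273.15 = 442.15 K
P_n = kTB = 1.38×10⁻²³ × 442.15 × 4.86×10² = 2.97×10⁻¹⁸ W
In dBm: 10 log₁₀(2.97×10⁻¹⁸ / 10⁻³) = −145.3 dBm

−145.3 dBm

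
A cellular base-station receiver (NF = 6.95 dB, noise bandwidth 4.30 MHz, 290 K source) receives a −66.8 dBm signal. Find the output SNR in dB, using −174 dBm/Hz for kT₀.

Noise floor: N = −174 + 10 log₁₀(B) + NF
10 log₁₀(4.30×10⁶) = 66.33 dB
N = −174 + 66.33 + 6.95 = −100.72 dBm
SNR = P_sig − N = −66.8 − (−100.72) = 33.92 dB → 33.9 dB

33.9 dB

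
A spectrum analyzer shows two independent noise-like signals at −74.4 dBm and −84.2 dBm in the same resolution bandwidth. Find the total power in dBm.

−74.0 dBm

Convert to linear, add, convert back:
P₁ = 3.63×10⁻¹¹ W, P₂ = 3.80×10⁻¹² W
P_tot = 4.01×10⁻¹¹ W → 10 log₁₀(P_tot / 10⁻³) = −74.0 dBm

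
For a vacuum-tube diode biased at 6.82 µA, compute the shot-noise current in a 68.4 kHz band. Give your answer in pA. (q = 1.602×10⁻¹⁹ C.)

I_n = √(2qI·B)
2qI·B = 2 × 1.602×10⁻¹⁹ × 6.82×10⁻⁶ × 6.84×10⁴ = 1.49×10⁻¹⁹ A²
I_n = √(1.49×10⁻¹⁹) = 3.87×10⁻¹⁰ A = 387 pA

387 pA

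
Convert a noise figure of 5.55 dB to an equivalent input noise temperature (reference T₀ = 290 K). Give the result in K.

F = 10^(5.55/10) = 3.58922
T_e = (F − 1)·T₀ = (3.58922 − 1) × 290 = 751 K

751 K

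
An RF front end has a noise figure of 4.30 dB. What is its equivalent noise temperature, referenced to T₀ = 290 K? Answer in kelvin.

F = 10^(4.30/10) = 2.69153
T_e = (F − 1)·T₀ = (2.69153 − 1) × 290 = 491 K

491 K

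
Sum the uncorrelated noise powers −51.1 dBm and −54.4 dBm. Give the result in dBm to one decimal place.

Convert to linear, add, convert back:
P₁ = 7.76×10⁻⁹ W, P₂ = 3.63×10⁻⁹ W
P_tot = 1.14×10⁻⁸ W → 10 log₁₀(P_tot / 10⁻³) = −49.4 dBm

−49.4 dBm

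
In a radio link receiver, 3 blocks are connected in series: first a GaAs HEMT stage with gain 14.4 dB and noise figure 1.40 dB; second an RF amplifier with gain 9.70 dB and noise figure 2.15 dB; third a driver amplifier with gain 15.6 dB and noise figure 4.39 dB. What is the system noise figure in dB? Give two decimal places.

Convert to linear (a loss of L dB is a gain of −L dB): F_i = 10^(NF_i/10), G_i = 10^(G_i,dB/10)
  Stage 1: F_1 = 10^(1.40/10) = 1.380, G_1 = 10^(14.4/10) = 27.54
  Stage 2: F_2 = 10^(2.15/10) = 1.641, G_2 = 10^(9.70/10) = 9.333
  Stage 3: F_3 = 10^(4.39/10) = 2.748, G_3 = 10^(15.6/10) = 36.31
Friis cascade:
  F = 1.380 + (1.641 − 1)/27.54 + (2.748 − 1)/257.0 = 1.410
NF = 10 log₁₀(1.410) = 1.49 dB

1.49 dB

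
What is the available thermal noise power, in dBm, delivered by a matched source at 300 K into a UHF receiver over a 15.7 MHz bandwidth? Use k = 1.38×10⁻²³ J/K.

−101.9 dBm

P_n = kTB = 1.38×10⁻²³ × 300 × 1.57×10⁷ = 6.50×10⁻¹⁴ W
In dBm: 10 log₁₀(6.50×10⁻¹⁴ / 10⁻³) = −101.9 dBm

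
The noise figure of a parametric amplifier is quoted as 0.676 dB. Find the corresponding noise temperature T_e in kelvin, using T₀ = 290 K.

48.8 K

F = 10^(0.676/10) = 1.16842
T_e = (F − 1)·T₀ = (1.16842 − 1) × 290 = 48.8 K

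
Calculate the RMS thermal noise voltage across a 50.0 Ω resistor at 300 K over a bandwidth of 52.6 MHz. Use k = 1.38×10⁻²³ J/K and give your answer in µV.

V_n = √(4kTRB)
4kTRB = 4 × 1.38×10⁻²³ × 300 × 5.00×10¹ × 5.26×10⁷ = 4.36×10⁻¹¹ V²
V_n = √(4.36×10⁻¹¹) = 6.60×10⁻⁶ V = 6.60 µV

6.60 µV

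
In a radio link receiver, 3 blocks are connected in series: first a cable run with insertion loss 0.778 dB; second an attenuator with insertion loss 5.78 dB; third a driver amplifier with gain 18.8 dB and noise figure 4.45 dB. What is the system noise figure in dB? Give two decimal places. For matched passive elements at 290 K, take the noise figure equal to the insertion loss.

Convert to linear (a loss of L dB is a gain of −L dB): F_i = 10^(NF_i/10), G_i = 10^(G_i,dB/10)
  Stage 1: F_1 = 10^(0.778/10) = 1.196, G_1 = 10^(−0.778/10) = 0.8360
  Stage 2: F_2 = 10^(5.78/10) = 3.784, G_2 = 10^(−5.78/10) = 0.2642
  Stage 3: F_3 = 10^(4.45/10) = 2.786, G_3 = 10^(18.8/10) = 75.86
Friis cascade:
  F = 1.196 + (3.784 − 1)/0.8360 + (2.786 − 1)/0.2209 = 12.61
NF = 10 log₁₀(12.61) = 11.01 dB

11.01 dB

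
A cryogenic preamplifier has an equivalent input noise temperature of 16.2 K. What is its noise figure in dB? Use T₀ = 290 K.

F = 1 + T_e/T₀ = 1 + 16.2/290 = 1.05586
NF = 10 log₁₀(1.05586) = 0.236 dB

0.236 dB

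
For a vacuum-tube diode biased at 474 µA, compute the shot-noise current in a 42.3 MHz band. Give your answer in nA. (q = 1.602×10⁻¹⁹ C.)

80.2 nA

I_n = √(2qI·B)
2qI·B = 2 × 1.602×10⁻¹⁹ × 4.74×10⁻⁴ × 4.23×10⁷ = 6.42×10⁻¹⁵ A²
I_n = √(6.42×10⁻¹⁵) = 8.02×10⁻⁸ A = 80.2 nA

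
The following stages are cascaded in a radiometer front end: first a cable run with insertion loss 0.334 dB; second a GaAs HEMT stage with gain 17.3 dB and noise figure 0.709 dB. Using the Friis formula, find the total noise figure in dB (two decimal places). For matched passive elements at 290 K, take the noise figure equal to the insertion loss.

Convert to linear (a loss of L dB is a gain of −L dB): F_i = 10^(NF_i/10), G_i = 10^(G_i,dB/10)
  Stage 1: F_1 = 10^(0.334/10) = 1.080, G_1 = 10^(−0.334/10) = 0.9260
  Stage 2: F_2 = 10^(0.709/10) = 1.177, G_2 = 10^(17.3/10) = 53.70
Friis cascade:
  F = 1.080 + (1.177 − 1)/0.9260 = 1.271
NF = 10 log₁₀(1.271) = 1.04 dB

1.04 dB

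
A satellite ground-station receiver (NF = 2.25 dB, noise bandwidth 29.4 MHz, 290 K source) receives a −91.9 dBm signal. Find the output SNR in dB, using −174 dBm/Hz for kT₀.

Noise floor: N = −174 + 10 log₁₀(B) + NF
10 log₁₀(2.94×10⁷) = 74.68 dB
N = −174 + 74.68 + 2.25 = −97.07 dBm
SNR = P_sig − N = −91.9 − (−97.07) = 5.17 dB → 5.2 dB

5.2 dB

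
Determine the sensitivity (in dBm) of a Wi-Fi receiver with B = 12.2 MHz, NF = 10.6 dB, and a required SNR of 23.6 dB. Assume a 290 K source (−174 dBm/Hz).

−68.9 dBm

Sensitivity = −174 + 10 log₁₀(B) + NF + SNR_min
= −174 + 70.86 + 10.6 + 23.6
= −68.94 dBm → −68.9 dBm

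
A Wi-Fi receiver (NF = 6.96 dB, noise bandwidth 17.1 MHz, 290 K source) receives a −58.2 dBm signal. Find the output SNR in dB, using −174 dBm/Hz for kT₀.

Noise floor: N = −174 + 10 log₁₀(B) + NF
10 log₁₀(1.71×10⁷) = 72.33 dB
N = −174 + 72.33 + 6.96 = −94.71 dBm
SNR = P_sig − N = −58.2 − (−94.71) = 36.51 dB → 36.5 dB

36.5 dB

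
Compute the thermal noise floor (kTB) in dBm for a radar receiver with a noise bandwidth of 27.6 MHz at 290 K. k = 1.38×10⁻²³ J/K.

−99.6 dBm

P_n = kTB = 1.38×10⁻²³ × 290 × 2.76×10⁷ = 1.10×10⁻¹³ W
In dBm: 10 log₁₀(1.10×10⁻¹³ / 10⁻³) = −99.6 dBm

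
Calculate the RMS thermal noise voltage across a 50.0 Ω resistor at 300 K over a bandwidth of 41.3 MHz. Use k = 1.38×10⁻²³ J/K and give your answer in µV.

5.85 µV

V_n = √(4kTRB)
4kTRB = 4 × 1.38×10⁻²³ × 300 × 5.00×10¹ × 4.13×10⁷ = 3.42×10⁻¹¹ V²
V_n = √(3.42×10⁻¹¹) = 5.85×10⁻⁶ V = 5.85 µV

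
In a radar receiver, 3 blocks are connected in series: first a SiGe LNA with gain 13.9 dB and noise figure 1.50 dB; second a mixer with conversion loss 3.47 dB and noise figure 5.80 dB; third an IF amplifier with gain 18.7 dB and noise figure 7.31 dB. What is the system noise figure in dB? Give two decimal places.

2.84 dB

Convert to linear (a loss of L dB is a gain of −L dB): F_i = 10^(NF_i/10), G_i = 10^(G_i,dB/10)
  Stage 1: F_1 = 10^(1.50/10) = 1.413, G_1 = 10^(13.9/10) = 24.55
  Stage 2: F_2 = 10^(5.80/10) = 3.802, G_2 = 10^(−3.47/10) = 0.4498
  Stage 3: F_3 = 10^(7.31/10) = 5.383, G_3 = 10^(18.7/10) = 74.13
Friis cascade:
  F = 1.413 + (3.802 − 1)/24.55 + (5.383 − 1)/11.04 = 1.924
NF = 10 log₁₀(1.924) = 2.84 dB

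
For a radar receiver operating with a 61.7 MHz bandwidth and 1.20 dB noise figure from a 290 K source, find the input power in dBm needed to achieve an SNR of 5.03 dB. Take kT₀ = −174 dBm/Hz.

Sensitivity = −174 + 10 log₁₀(B) + NF + SNR_min
= −174 + 77.9 + 1.20 + 5.03
= −89.87 dBm → −89.9 dBm

−89.9 dBm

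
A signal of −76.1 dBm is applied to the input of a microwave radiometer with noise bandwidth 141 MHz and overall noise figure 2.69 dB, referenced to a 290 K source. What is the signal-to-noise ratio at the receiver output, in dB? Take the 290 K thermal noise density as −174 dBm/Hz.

13.7 dB

Noise floor: N = −174 + 10 log₁₀(B) + NF
10 log₁₀(1.41×10⁸) = 81.49 dB
N = −174 + 81.49 + 2.69 = −89.82 dBm
SNR = P_sig − N = −76.1 − (−89.82) = 13.72 dB → 13.7 dB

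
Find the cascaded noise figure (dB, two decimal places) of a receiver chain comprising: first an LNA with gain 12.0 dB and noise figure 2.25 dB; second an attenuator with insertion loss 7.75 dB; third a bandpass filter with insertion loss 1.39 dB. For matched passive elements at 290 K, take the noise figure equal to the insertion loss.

3.29 dB

Convert to linear (a loss of L dB is a gain of −L dB): F_i = 10^(NF_i/10), G_i = 10^(G_i,dB/10)
  Stage 1: F_1 = 10^(2.25/10) = 1.679, G_1 = 10^(12.0/10) = 15.85
  Stage 2: F_2 = 10^(7.75/10) = 5.957, G_2 = 10^(−7.75/10) = 0.1679
  Stage 3: F_3 = 10^(1.39/10) = 1.377, G_3 = 10^(−1.39/10) = 0.7261
Friis cascade:
  F = 1.679 + (5.957 − 1)/15.85 + (1.377 − 1)/2.661 = 2.133
NF = 10 log₁₀(2.133) = 3.29 dB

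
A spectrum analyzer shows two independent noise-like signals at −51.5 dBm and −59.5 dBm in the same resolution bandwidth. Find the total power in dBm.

−50.9 dBm

Convert to linear, add, convert back:
P₁ = 7.08×10⁻⁹ W, P₂ = 1.12×10⁻⁹ W
P_tot = 8.20×10⁻⁹ W → 10 log₁₀(P_tot / 10⁻³) = −50.9 dBm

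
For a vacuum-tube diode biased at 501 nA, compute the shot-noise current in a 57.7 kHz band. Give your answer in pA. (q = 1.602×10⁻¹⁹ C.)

96.2 pA

I_n = √(2qI·B)
2qI·B = 2 × 1.602×10⁻¹⁹ × 5.01×10⁻⁷ × 5.77×10⁴ = 9.26×10⁻²¹ A²
I_n = √(9.26×10⁻²¹) = 9.62×10⁻¹¹ A = 96.2 pA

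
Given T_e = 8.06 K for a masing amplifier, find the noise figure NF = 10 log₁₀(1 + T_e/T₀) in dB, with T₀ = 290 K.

F = 1 + T_e/T₀ = 1 + 8.06/290 = 1.02779
NF = 10 log₁₀(1.02779) = 0.119 dB

0.119 dB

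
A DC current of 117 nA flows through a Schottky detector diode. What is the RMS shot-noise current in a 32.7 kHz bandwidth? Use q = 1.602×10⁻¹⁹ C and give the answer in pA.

35.0 pA

I_n = √(2qI·B)
2qI·B = 2 × 1.602×10⁻¹⁹ × 1.17×10⁻⁷ × 3.27×10⁴ = 1.23×10⁻²¹ A²
I_n = √(1.23×10⁻²¹) = 3.50×10⁻¹¹ A = 35.0 pA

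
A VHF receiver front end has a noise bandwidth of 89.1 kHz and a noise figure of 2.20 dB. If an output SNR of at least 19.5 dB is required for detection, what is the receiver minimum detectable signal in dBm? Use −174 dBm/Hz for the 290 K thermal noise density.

Sensitivity = −174 + 10 log₁₀(B) + NF + SNR_min
= −174 + 49.5 + 2.20 + 19.5
= −102.80 dBm → −102.8 dBm

−102.8 dBm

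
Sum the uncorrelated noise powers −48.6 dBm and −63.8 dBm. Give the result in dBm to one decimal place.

−48.5 dBm

Convert to linear, add, convert back:
P₁ = 1.38×10⁻⁸ W, P₂ = 4.17×10⁻¹⁰ W
P_tot = 1.42×10⁻⁸ W → 10 log₁₀(P_tot / 10⁻³) = −48.5 dBm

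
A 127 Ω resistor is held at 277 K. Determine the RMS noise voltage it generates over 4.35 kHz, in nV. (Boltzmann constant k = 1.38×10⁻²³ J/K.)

V_n = √(4kTRB)
4kTRB = 4 × 1.38×10⁻²³ × 277 × 1.27×10² × 4.35×10³ = 8.45×10⁻¹⁵ V²
V_n = √(8.45×10⁻¹⁵) = 9.19×10⁻⁸ V = 91.9 nV

91.9 nV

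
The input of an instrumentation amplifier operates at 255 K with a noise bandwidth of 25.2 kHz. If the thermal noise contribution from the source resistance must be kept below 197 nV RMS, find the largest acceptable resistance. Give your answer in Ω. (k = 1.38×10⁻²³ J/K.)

Johnson–Nyquist: V_n = √(4kTRB) ⇒ R = V_n² / (4kTB)
4kTB = 4 × 1.38×10⁻²³ × 255 × 2.52×10⁴ = 3.55×10⁻¹⁶
R = (1.97×10⁻⁷)² / 3.55×10⁻¹⁶ = 1.09×10² Ω = 109 Ω

109 Ω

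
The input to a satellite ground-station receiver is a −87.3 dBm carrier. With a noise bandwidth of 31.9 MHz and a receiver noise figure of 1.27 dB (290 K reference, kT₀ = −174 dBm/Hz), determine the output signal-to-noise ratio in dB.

Noise floor: N = −174 + 10 log₁₀(B) + NF
10 log₁₀(3.19×10⁷) = 75.04 dB
N = −174 + 75.04 + 1.27 = −97.69 dBm
SNR = P_sig − N = −87.3 − (−97.69) = 10.39 dB → 10.4 dB

10.4 dB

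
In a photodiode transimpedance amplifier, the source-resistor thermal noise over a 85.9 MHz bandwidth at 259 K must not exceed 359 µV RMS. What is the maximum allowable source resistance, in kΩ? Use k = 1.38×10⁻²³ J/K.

Johnson–Nyquist: V_n = √(4kTRB) ⇒ R = V_n² / (4kTB)
4kTB = 4 × 1.38×10⁻²³ × 259 × 8.59×10⁷ = 1.23×10⁻¹²
R = (3.59×10⁻⁴)² / 1.23×10⁻¹² = 1.05×10⁵ Ω = 105 kΩ

105 kΩ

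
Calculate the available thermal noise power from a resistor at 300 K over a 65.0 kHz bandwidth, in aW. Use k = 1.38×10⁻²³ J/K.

P_n = kTB = 1.38×10⁻²³ × 300 × 6.50×10⁴ = 2.69×10⁻¹⁶ W = 269 aW

269 aW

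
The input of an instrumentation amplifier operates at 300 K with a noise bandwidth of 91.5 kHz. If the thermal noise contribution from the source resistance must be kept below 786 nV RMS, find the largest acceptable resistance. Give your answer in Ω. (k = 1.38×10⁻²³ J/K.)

Johnson–Nyquist: V_n = √(4kTRB) ⇒ R = V_n² / (4kTB)
4kTB = 4 × 1.38×10⁻²³ × 300 × 9.15×10⁴ = 1.52×10⁻¹⁵
R = (7.86×10⁻⁷)² / 1.52×10⁻¹⁵ = 4.08×10² Ω = 408 Ω

408 Ω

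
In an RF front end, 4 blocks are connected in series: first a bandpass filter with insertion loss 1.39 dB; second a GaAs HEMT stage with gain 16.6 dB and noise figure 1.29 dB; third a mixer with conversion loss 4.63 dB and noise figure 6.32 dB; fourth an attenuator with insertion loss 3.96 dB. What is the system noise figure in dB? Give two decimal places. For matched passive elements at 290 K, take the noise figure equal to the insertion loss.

Convert to linear (a loss of L dB is a gain of −L dB): F_i = 10^(NF_i/10), G_i = 10^(G_i,dB/10)
  Stage 1: F_1 = 10^(1.39/10) = 1.377, G_1 = 10^(−1.39/10) = 0.7261
  Stage 2: F_2 = 10^(1.29/10) = 1.346, G_2 = 10^(16.6/10) = 45.71
  Stage 3: F_3 = 10^(6.32/10) = 4.285, G_3 = 10^(−4.63/10) = 0.3443
  Stage 4: F_4 = 10^(3.96/10) = 2.489, G_4 = 10^(−3.96/10) = 0.4018
Friis cascade:
  F = 1.377 + (1.346 − 1)/0.7261 + (4.285 − 1)/33.19 + (2.489 − 1)/11.43 = 2.083
NF = 10 log₁₀(2.083) = 3.19 dB

3.19 dB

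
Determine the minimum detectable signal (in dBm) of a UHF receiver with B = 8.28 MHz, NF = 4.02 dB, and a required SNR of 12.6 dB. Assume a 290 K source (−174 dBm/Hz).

Sensitivity = −174 + 10 log₁₀(B) + NF + SNR_min
= −174 + 69.18 + 4.02 + 12.6
= −88.20 dBm → −88.2 dBm

−88.2 dBm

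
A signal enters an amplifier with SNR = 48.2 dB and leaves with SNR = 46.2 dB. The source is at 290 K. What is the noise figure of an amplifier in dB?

2.0 dB

NF (dB) = SNR_in(dB) − SNR_out(dB) when the source is at T₀
NF = 48.2 − 46.2 = 2.0 dB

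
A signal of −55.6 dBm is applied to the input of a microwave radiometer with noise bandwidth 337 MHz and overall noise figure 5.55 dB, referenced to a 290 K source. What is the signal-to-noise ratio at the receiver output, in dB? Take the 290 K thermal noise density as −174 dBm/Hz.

Noise floor: N = −174 + 10 log₁₀(B) + NF
10 log₁₀(3.37×10⁸) = 85.28 dB
N = −174 + 85.28 + 5.55 = −83.17 dBm
SNR = P_sig − N = −55.6 − (−83.17) = 27.57 dB → 27.6 dB

27.6 dB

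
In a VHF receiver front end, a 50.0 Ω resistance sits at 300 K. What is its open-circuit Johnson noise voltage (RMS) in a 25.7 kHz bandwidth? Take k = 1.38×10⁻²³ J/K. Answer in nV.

146 nV

V_n = √(4kTRB)
4kTRB = 4 × 1.38×10⁻²³ × 300 × 5.00×10¹ × 2.57×10⁴ = 2.13×10⁻¹⁴ V²
V_n = √(2.13×10⁻¹⁴) = 1.46×10⁻⁷ V = 146 nV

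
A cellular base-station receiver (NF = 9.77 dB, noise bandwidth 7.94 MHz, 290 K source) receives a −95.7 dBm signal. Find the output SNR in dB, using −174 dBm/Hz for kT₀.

−0.5 dB

Noise floor: N = −174 + 10 log₁₀(B) + NF
10 log₁₀(7.94×10⁶) = 69 dB
N = −174 + 69 + 9.77 = −95.23 dBm
SNR = P_sig − N = −95.7 − (−95.23) = −0.47 dB → −0.5 dB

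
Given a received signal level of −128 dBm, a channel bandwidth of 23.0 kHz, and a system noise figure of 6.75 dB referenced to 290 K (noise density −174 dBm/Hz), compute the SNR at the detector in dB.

−4.4 dB

Noise floor: N = −174 + 10 log₁₀(B) + NF
10 log₁₀(2.30×10⁴) = 43.62 dB
N = −174 + 43.62 + 6.75 = −123.63 dBm
SNR = P_sig − N = −128 − (−123.63) = −4.37 dB → −4.4 dB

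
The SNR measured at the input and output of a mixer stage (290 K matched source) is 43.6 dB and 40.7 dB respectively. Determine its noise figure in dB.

2.9 dB

NF (dB) = SNR_in(dB) − SNR_out(dB) when the source is at T₀
NF = 43.6 − 40.7 = 2.9 dB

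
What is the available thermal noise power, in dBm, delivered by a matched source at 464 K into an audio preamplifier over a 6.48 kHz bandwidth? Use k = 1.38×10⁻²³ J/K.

−133.8 dBm

P_n = kTB = 1.38×10⁻²³ × 464 × 6.48×10³ = 4.15×10⁻¹⁷ W
In dBm: 10 log₁₀(4.15×10⁻¹⁷ / 10⁻³) = −133.8 dBm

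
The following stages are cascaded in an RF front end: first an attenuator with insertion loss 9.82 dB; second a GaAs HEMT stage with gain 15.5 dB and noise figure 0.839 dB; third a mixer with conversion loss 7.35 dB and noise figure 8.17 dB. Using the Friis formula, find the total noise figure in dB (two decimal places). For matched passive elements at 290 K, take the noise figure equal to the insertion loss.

Convert to linear (a loss of L dB is a gain of −L dB): F_i = 10^(NF_i/10), G_i = 10^(G_i,dB/10)
  Stage 1: F_1 = 10^(9.82/10) = 9.594, G_1 = 10^(−9.82/10) = 0.1042
  Stage 2: F_2 = 10^(0.839/10) = 1.213, G_2 = 10^(15.5/10) = 35.48
  Stage 3: F_3 = 10^(8.17/10) = 6.561, G_3 = 10^(−7.35/10) = 0.1841
Friis cascade:
  F = 9.594 + (1.213 − 1)/0.1042 + (6.561 − 1)/3.698 = 13.14
NF = 10 log₁₀(13.14) = 11.19 dB

11.19 dB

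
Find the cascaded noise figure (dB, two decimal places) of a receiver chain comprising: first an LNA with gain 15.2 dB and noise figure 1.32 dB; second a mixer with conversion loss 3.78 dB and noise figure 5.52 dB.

1.56 dB

Convert to linear (a loss of L dB is a gain of −L dB): F_i = 10^(NF_i/10), G_i = 10^(G_i,dB/10)
  Stage 1: F_1 = 10^(1.32/10) = 1.355, G_1 = 10^(15.2/10) = 33.11
  Stage 2: F_2 = 10^(5.52/10) = 3.565, G_2 = 10^(−3.78/10) = 0.4188
Friis cascade:
  F = 1.355 + (3.565 − 1)/33.11 = 1.433
NF = 10 log₁₀(1.433) = 1.56 dB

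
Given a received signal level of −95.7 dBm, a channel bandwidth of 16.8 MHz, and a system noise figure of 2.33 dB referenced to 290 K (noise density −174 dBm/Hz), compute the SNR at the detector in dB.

Noise floor: N = −174 + 10 log₁₀(B) + NF
10 log₁₀(1.68×10⁷) = 72.25 dB
N = −174 + 72.25 + 2.33 = −99.42 dBm
SNR = P_sig − N = −95.7 − (−99.42) = 3.72 dB → 3.7 dB

3.7 dB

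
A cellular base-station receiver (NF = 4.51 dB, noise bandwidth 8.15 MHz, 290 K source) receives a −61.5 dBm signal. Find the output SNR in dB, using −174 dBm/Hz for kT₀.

Noise floor: N = −174 + 10 log₁₀(B) + NF
10 log₁₀(8.15×10⁶) = 69.11 dB
N = −174 + 69.11 + 4.51 = −100.38 dBm
SNR = P_sig − N = −61.5 − (−100.38) = 38.88 dB → 38.9 dB

38.9 dB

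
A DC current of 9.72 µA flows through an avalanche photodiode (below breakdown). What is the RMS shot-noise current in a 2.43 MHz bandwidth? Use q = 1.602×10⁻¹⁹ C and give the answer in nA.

I_n = √(2qI·B)
2qI·B = 2 × 1.602×10⁻¹⁹ × 9.72×10⁻⁶ × 2.43×10⁶ = 7.57×10⁻¹⁸ A²
I_n = √(7.57×10⁻¹⁸) = 2.75×10⁻⁹ A = 2.75 nA

2.75 nA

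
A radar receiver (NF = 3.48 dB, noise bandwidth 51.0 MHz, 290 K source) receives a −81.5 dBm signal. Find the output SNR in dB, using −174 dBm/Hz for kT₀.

Noise floor: N = −174 + 10 log₁₀(B) + NF
10 log₁₀(5.10×10⁷) = 77.08 dB
N = −174 + 77.08 + 3.48 = −93.44 dBm
SNR = P_sig − N = −81.5 − (−93.44) = 11.94 dB → 11.9 dB

11.9 dB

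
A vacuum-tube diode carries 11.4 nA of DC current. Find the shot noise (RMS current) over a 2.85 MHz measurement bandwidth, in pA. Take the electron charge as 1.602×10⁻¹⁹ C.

102 pA

I_n = √(2qI·B)
2qI·B = 2 × 1.602×10⁻¹⁹ × 1.14×10⁻⁸ × 2.85×10⁶ = 1.04×10⁻²⁰ A²
I_n = √(1.04×10⁻²⁰) = 1.02×10⁻¹⁰ A = 102 pA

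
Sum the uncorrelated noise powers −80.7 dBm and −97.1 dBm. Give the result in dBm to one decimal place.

−80.6 dBm

Convert to linear, add, convert back:
P₁ = 8.51×10⁻¹² W, P₂ = 1.95×10⁻¹³ W
P_tot = 8.71×10⁻¹² W → 10 log₁₀(P_tot / 10⁻³) = −80.6 dBm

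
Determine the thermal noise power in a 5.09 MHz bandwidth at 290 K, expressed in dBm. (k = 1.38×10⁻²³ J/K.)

−106.9 dBm

P_n = kTB = 1.38×10⁻²³ × 290 × 5.09×10⁶ = 2.04×10⁻¹⁴ W
In dBm: 10 log₁₀(2.04×10⁻¹⁴ / 10⁻³) = −106.9 dBm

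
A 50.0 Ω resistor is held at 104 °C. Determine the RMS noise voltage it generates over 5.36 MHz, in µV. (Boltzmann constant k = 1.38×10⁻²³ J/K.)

T = 104 °C + 273.15 = 377.15 K
V_n = √(4kTRB)
4kTRB = 4 × 1.38×10⁻²³ × 377.15 × 5.00×10¹ × 5.36×10⁶ = 5.58×10⁻¹² V²
V_n = √(5.58×10⁻¹²) = 2.36×10⁻⁶ V = 2.36 µV

2.36 µV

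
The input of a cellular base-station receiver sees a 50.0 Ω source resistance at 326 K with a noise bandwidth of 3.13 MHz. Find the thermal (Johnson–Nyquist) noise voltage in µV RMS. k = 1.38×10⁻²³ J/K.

1.68 µV

V_n = √(4kTRB)
4kTRB = 4 × 1.38×10⁻²³ × 326 × 5.00×10¹ × 3.13×10⁶ = 2.82×10⁻¹² V²
V_n = √(2.82×10⁻¹²) = 1.68×10⁻⁶ V = 1.68 µV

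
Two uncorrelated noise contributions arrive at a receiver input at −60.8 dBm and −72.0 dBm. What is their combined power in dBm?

Convert to linear, add, convert back:
P₁ = 8.32×10⁻¹⁰ W, P₂ = 6.31×10⁻¹¹ W
P_tot = 8.95×10⁻¹⁰ W → 10 log₁₀(P_tot / 10⁻³) = −60.5 dBm

−60.5 dBm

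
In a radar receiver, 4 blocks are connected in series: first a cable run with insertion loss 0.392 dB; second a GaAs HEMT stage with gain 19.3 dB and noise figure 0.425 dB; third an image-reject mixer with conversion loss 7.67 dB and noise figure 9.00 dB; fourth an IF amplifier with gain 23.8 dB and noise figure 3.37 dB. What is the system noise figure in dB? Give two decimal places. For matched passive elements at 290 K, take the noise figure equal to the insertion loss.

Convert to linear (a loss of L dB is a gain of −L dB): F_i = 10^(NF_i/10), G_i = 10^(G_i,dB/10)
  Stage 1: F_1 = 10^(0.392/10) = 1.094, G_1 = 10^(−0.392/10) = 0.9137
  Stage 2: F_2 = 10^(0.425/10) = 1.103, G_2 = 10^(19.3/10) = 85.11
  Stage 3: F_3 = 10^(9.00/10) = 7.943, G_3 = 10^(−7.67/10) = 0.1710
  Stage 4: F_4 = 10^(3.37/10) = 2.173, G_4 = 10^(23.8/10) = 239.9
Friis cascade:
  F = 1.094 + (1.103 − 1)/0.9137 + (7.943 − 1)/77.77 + (2.173 − 1)/13.30 = 1.384
NF = 10 log₁₀(1.384) = 1.41 dB

1.41 dB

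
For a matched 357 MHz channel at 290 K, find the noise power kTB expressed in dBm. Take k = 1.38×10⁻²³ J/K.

−88.5 dBm

P_n = kTB = 1.38×10⁻²³ × 290 × 3.57×10⁸ = 1.43×10⁻¹² W
In dBm: 10 log₁₀(1.43×10⁻¹² / 10⁻³) = −88.5 dBm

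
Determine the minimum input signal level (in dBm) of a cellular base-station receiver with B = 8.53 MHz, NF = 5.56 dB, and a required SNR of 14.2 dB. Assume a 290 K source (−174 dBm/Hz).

−84.9 dBm

Sensitivity = −174 + 10 log₁₀(B) + NF + SNR_min
= −174 + 69.31 + 5.56 + 14.2
= −84.93 dBm → −84.9 dBm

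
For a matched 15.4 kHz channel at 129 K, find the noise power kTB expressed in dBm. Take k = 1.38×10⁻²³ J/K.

P_n = kTB = 1.38×10⁻²³ × 129 × 1.54×10⁴ = 2.74×10⁻¹⁷ W
In dBm: 10 log₁₀(2.74×10⁻¹⁷ / 10⁻³) = −135.6 dBm

−135.6 dBm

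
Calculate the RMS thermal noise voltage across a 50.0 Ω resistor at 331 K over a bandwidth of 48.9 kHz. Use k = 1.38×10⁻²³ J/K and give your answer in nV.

V_n = √(4kTRB)
4kTRB = 4 × 1.38×10⁻²³ × 331 × 5.00×10¹ × 4.89×10⁴ = 4.47×10⁻¹⁴ V²
V_n = √(4.47×10⁻¹⁴) = 2.11×10⁻⁷ V = 211 nV

211 nV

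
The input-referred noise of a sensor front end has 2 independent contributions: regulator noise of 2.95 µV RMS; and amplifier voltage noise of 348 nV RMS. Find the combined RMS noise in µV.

2.97 µV

Uncorrelated sources add in power (mean-square): V_tot = √(ΣV_i²)
V_tot = √[(2.95×10⁻⁶)² + (3.48×10⁻⁷)²] = 2.97×10⁻⁶ V = 2.97 µV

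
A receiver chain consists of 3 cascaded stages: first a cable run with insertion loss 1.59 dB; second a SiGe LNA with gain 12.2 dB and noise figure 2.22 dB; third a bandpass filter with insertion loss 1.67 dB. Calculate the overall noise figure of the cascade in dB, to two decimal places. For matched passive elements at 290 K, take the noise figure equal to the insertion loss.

3.88 dB

Convert to linear (a loss of L dB is a gain of −L dB): F_i = 10^(NF_i/10), G_i = 10^(G_i,dB/10)
  Stage 1: F_1 = 10^(1.59/10) = 1.442, G_1 = 10^(−1.59/10) = 0.6934
  Stage 2: F_2 = 10^(2.22/10) = 1.667, G_2 = 10^(12.2/10) = 16.60
  Stage 3: F_3 = 10^(1.67/10) = 1.469, G_3 = 10^(−1.67/10) = 0.6808
Friis cascade:
  F = 1.442 + (1.667 − 1)/0.6934 + (1.469 − 1)/11.51 = 2.445
NF = 10 log₁₀(2.445) = 3.88 dB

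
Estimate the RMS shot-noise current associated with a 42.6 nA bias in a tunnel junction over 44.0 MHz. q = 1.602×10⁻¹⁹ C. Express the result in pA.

775 pA

I_n = √(2qI·B)
2qI·B = 2 × 1.602×10⁻¹⁹ × 4.26×10⁻⁸ × 4.40×10⁷ = 6.01×10⁻¹⁹ A²
I_n = √(6.01×10⁻¹⁹) = 7.75×10⁻¹⁰ A = 775 pA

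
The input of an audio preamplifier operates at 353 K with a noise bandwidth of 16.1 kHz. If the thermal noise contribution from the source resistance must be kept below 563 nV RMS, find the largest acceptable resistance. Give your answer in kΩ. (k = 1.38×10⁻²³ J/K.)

Johnson–Nyquist: V_n = √(4kTRB) ⇒ R = V_n² / (4kTB)
4kTB = 4 × 1.38×10⁻²³ × 353 × 1.61×10⁴ = 3.14×10⁻¹⁶
R = (5.63×10⁻⁷)² / 3.14×10⁻¹⁶ = 1.01×10³ Ω = 1.01 kΩ

1.01 kΩ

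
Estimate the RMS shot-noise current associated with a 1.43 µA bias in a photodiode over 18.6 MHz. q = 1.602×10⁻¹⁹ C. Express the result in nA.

2.92 nA

I_n = √(2qI·B)
2qI·B = 2 × 1.602×10⁻¹⁹ × 1.43×10⁻⁶ × 1.86×10⁷ = 8.52×10⁻¹⁸ A²
I_n = √(8.52×10⁻¹⁸) = 2.92×10⁻⁹ A = 2.92 nA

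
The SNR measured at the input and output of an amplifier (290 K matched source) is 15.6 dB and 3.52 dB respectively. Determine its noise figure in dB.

NF (dB) = SNR_in(dB) − SNR_out(dB) when the source is at T₀
NF = 15.6 − 3.52 = 12.08 dB

12.08 dB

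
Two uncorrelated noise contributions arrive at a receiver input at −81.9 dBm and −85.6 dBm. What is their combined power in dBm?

Convert to linear, add, convert back:
P₁ = 6.46×10⁻¹² W, P₂ = 2.75×10⁻¹² W
P_tot = 9.21×10⁻¹² W → 10 log₁₀(P_tot / 10⁻³) = −80.4 dBm

−80.4 dBm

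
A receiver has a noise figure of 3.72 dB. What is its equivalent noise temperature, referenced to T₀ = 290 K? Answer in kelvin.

393 K

F = 10^(3.72/10) = 2.35505
T_e = (F − 1)·T₀ = (2.35505 − 1) × 290 = 393 K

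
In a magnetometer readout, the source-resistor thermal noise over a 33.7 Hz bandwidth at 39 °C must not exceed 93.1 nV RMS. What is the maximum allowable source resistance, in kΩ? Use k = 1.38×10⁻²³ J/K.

14.9 kΩ

T = 39 °C + 273.15 = 312.15 K
Johnson–Nyquist: V_n = √(4kTRB) ⇒ R = V_n² / (4kTB)
4kTB = 4 × 1.38×10⁻²³ × 312.15 × 3.37×10¹ = 5.81×10⁻¹⁹
R = (9.31×10⁻⁸)² / 5.81×10⁻¹⁹ = 1.49×10⁴ Ω = 14.9 kΩ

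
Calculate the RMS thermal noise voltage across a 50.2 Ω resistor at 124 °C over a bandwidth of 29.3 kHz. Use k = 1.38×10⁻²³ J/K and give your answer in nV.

180 nV

T = 124 °C + 273.15 = 397.15 K
V_n = √(4kTRB)
4kTRB = 4 × 1.38×10⁻²³ × 397.15 × 5.02×10¹ × 2.93×10⁴ = 3.22×10⁻¹⁴ V²
V_n = √(3.22×10⁻¹⁴) = 1.80×10⁻⁷ V = 180 nV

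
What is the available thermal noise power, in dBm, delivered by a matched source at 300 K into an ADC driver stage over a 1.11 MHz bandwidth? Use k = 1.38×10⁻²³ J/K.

−113.4 dBm

P_n = kTB = 1.38×10⁻²³ × 300 × 1.11×10⁶ = 4.60×10⁻¹⁵ W
In dBm: 10 log₁₀(4.60×10⁻¹⁵ / 10⁻³) = −113.4 dBm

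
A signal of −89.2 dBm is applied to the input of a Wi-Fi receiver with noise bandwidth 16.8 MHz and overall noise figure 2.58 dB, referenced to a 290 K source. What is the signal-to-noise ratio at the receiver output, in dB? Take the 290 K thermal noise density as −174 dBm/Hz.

10.0 dB

Noise floor: N = −174 + 10 log₁₀(B) + NF
10 log₁₀(1.68×10⁷) = 72.25 dB
N = −174 + 72.25 + 2.58 = −99.17 dBm
SNR = P_sig − N = −89.2 − (−99.17) = 9.97 dB → 10.0 dB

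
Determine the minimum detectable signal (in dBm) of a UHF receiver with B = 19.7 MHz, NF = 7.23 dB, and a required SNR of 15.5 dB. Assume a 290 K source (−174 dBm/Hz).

−78.3 dBm

Sensitivity = −174 + 10 log₁₀(B) + NF + SNR_min
= −174 + 72.94 + 7.23 + 15.5
= −78.33 dBm → −78.3 dBm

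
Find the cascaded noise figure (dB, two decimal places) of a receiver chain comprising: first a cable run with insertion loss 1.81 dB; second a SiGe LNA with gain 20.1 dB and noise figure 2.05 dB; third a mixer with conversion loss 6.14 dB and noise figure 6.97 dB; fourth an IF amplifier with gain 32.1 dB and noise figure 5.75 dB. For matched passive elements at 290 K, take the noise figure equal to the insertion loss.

Convert to linear (a loss of L dB is a gain of −L dB): F_i = 10^(NF_i/10), G_i = 10^(G_i,dB/10)
  Stage 1: F_1 = 10^(1.81/10) = 1.517, G_1 = 10^(−1.81/10) = 0.6592
  Stage 2: F_2 = 10^(2.05/10) = 1.603, G_2 = 10^(20.1/10) = 102.3
  Stage 3: F_3 = 10^(6.97/10) = 4.977, G_3 = 10^(−6.14/10) = 0.2432
  Stage 4: F_4 = 10^(5.75/10) = 3.758, G_4 = 10^(32.1/10) = 1622
Friis cascade:
  F = 1.517 + (1.603 − 1)/0.6592 + (4.977 − 1)/67.45 + (3.758 − 1)/16.41 = 2.659
NF = 10 log₁₀(2.659) = 4.25 dB

4.25 dB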